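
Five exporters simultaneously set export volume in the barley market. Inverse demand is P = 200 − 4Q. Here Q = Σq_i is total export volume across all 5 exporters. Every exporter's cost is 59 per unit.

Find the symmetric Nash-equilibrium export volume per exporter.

A representative exporter's profit is π_i = q_i(200 − 4Q) − 59q_i, with Q = q_i + Σ_{j≠i} q_j.
First-order condition: 141 − 8q_i − 4Σ_{j≠i} q_j = 0.
Imposing symmetry (q_j = q for all j) turns Σ_{j≠i} q_j into 4q, so 141 = 24q and q = 5.875.

5.875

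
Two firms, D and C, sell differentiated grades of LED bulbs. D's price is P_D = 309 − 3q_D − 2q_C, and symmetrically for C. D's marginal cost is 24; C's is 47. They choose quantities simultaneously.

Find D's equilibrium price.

Firm D's profit: π = q_D(309 − 3q_D − 2q_C) − 24q_D.
∂π/∂q_D = 285 − 6q_D − 2q_C = 0 ⇒ q_D = 47.5 − (1/3)q_C.
Similarly q_C = 131/3 − (1/3)q_D.
Solving the two reaction functions simultaneously: (1 − (−1/3)(−1/3))q_D = 47.5 − (1/3)·(131/3), so (8/9)q_D = 593/18 and q_D = 37.0625.
Then q_C = 131/3 − (1/3)·37.0625 = 31.3125.
P_D = 309 − 3·37.0625 − 2·31.3125 = 135.1875.

135.1875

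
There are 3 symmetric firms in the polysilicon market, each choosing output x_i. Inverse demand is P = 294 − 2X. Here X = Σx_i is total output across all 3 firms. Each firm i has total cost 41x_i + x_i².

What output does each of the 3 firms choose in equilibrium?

25.3

A representative firm's profit is π_i = x_i(294 − 2X) − 41x_i − x_i², with X = x_i + Σ_{j≠i} x_j.
First-order condition: 253 − 6x_i − 2Σ_{j≠i} x_j = 0.
Imposing symmetry (x_j = x for all j) turns Σ_{j≠i} x_j into 2x, so 253 = 10x and x = 25.3.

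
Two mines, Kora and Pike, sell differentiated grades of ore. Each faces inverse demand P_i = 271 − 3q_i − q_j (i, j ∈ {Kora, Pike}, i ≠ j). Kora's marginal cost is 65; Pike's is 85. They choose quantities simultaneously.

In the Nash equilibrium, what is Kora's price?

155

Mine Kora's profit: π = q_{Kora}(271 − 3q_{Kora} − q_{Pike}) − 65q_{Kora}.
∂π/∂q_{Kora} = 206 − 6q_{Kora} − q_{Pike} = 0 ⇒ q_{Kora} = 103/3 − (1/6)q_{Pike}.
Similarly q_{Pike} = 31 − (1/6)q_{Kora}.
Substituting the second reaction function into the first: q_{Kora} = 103/3 − (1/6)(31 − (1/6)q_{Kora}), which gives (35/36)q_{Kora} = 175/6 ⇒ q_{Kora} = 30.
Then q_{Pike} = 31 − (1/6)·30 = 26.
P_{Kora} = 271 − 3·30 − 26 = 155.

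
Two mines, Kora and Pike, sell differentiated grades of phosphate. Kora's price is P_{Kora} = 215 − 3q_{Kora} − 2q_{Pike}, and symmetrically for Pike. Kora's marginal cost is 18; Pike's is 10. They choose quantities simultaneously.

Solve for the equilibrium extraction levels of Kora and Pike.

24.125, 26.125

Mine Kora's profit: π = q_{Kora}(215 − 3q_{Kora} − 2q_{Pike}) − 18q_{Kora}.
∂π/∂q_{Kora} = 197 − 6q_{Kora} − 2q_{Pike} = 0 ⇒ q_{Kora} = 197/6 − (1/3)q_{Pike}.
Similarly q_{Pike} = 205/6 − (1/3)q_{Kora}.
Plugging q_{Pike} into Kora's best response: q_{Kora} = 197/6 − (1/3)(205/6 − (1/3)q_{Kora}) ⇒ (8/9)q_{Kora} = 193/9, so q_{Kora} = 24.125.
Then q_{Pike} = 205/6 − (1/3)·24.125 = 26.125.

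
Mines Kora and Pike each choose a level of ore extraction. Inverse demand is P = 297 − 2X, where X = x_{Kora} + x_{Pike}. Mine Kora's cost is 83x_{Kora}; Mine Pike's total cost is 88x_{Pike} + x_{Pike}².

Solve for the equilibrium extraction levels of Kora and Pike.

Mine Kora's profit: π = x_{Kora}(297 − 2(x_{Kora} + x_{Pike})) − 83x_{Kora}.
∂π/∂x_{Kora} = 214 − 4x_{Kora} − 2x_{Pike} = 0, so x_{Kora} = 53.5 − 0.5x_{Pike}.
For Pike: ∂π/∂x_{Pike} = 209 − 6x_{Pike} − 2x_{Kora} = 0 ⇒ x_{Pike} = 209/6 − (1/3)x_{Kora}.
Substituting the second reaction function into the first: x_{Kora} = 53.5 − 0.5(209/6 − (1/3)x_{Kora}), which gives (5/6)x_{Kora} = 433/12 ⇒ x_{Kora} = 43.3.
Then x_{Pike} = 209/6 − (1/3)·43.3 = 20.4.

43.3, 20.4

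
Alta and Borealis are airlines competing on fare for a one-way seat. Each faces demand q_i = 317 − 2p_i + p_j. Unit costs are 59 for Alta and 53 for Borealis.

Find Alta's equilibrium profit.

14518.08

Alta's profit: π = (p_{Alta} − 59)(317 − 2p_{Alta} + p_{Borealis}).
∂π/∂p_{Alta} = 435 − 4p_{Alta} + p_{Borealis} = 0 ⇒ p_{Alta} = 108.75 + 0.25p_{Borealis}.
Similarly p_{Borealis} = 105.75 + 0.25p_{Alta}.
Plugging p_{Borealis} into Alta's best response: p_{Alta} = 108.75 + 0.25(105.75 + 0.25p_{Alta}) ⇒ 0.9375p_{Alta} = 135.1875, so p_{Alta} = 144.2.
Then p_{Borealis} = 105.75 + 0.25·144.2 = 141.8.
q_{Alta} = 317 − 2·144.2 + 141.8 = 170.4.
Profit = (144.2 − 59)·170.4 = 14518.08.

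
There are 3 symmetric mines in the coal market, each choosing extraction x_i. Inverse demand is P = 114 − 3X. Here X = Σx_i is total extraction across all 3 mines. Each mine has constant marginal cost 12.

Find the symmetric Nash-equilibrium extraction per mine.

8.5

A representative mine's profit is π_i = x_i(114 − 3X) − 12x_i, with X = x_i + Σ_{j≠i} x_j.
First-order condition: 102 − 6x_i − 3Σ_{j≠i} x_j = 0.
With identical mines, set every x_j = x: then 102 − 6x − 6x = 0, i.e. x = 102/12 = 8.5.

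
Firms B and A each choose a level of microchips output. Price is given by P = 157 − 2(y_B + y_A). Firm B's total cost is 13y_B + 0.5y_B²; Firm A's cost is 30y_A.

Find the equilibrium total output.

41.8125

Firm B's profit: π = y_B(157 − 2(y_B + y_A)) − 13y_B − 0.5y_B².
∂π/∂y_B = 144 − 5y_B − 2y_A = 0, so y_B = 28.8 − 0.4y_A.
For A: ∂π/∂y_A = 127 − 4y_A − 2y_B = 0 ⇒ y_A = 31.75 − 0.5y_B.
Substituting the second reaction function into the first: y_B = 28.8 − 0.4(31.75 − 0.5y_B), which gives 0.8y_B = 16.1 ⇒ y_B = 20.125.
Then y_A = 31.75 − 0.5·20.125 = 21.6875.
Total output: 20.125 + 21.6875 = 41.8125.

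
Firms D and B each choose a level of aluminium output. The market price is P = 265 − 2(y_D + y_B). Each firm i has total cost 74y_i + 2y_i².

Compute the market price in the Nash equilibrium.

188.6

Firm D's profit: π = y_D(265 − 2(y_D + y_B)) − 74y_D − 2y_D².
∂π/∂y_D = 191 − 8y_D − 2y_B = 0, so y_D = 23.875 − 0.25y_B.
Setting y_D = y_B in the reaction function: y_D = 23.875 − 0.25y_D, so y_D = 23.875 / 1.25 = 19.1.
Equilibrium price: P = 265 − 2·38.2 = 188.6.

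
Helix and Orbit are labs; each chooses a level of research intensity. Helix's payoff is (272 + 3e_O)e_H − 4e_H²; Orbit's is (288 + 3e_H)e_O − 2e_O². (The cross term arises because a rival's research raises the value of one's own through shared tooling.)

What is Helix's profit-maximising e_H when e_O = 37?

Expanding Helix's payoff: 272e_H + 3e_Oe_H − 4e_H².
∂π/∂e_H = 272 + 3e_O − 8e_H = 0, so e_H = 34 + 0.375e_O.
At e_O = 37: e_H = 34 + 0.375·37 = 47.875.

47.875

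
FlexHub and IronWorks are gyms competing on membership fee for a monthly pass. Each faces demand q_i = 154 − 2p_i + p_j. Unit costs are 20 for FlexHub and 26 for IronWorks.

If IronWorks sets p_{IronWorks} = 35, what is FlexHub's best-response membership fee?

57.25

FlexHub's profit: π = (p_{FlexHub} − 20)(154 − 2p_{FlexHub} + p_{IronWorks}).
∂π/∂p_{FlexHub} = 194 − 4p_{FlexHub} + p_{IronWorks} = 0 ⇒ p_{FlexHub} = 48.5 + 0.25p_{IronWorks}.
At p_{IronWorks} = 35: p_{FlexHub} = 48.5 + 0.25·35 = 57.25.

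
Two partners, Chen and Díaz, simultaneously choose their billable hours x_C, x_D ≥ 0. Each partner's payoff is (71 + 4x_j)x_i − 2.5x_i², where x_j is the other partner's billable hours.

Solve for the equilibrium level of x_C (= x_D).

Chen's payoff is (71 + 4x_D)x_C − 2.5x_C².
∂π/∂x_C = 71 + 4x_D − 5x_C = 0, so x_C = 14.2 + 0.8x_D.
The game is symmetric, so in equilibrium x_D = x_C: the reaction function gives 0.2x_C = 14.2, hence x_C = 71.

71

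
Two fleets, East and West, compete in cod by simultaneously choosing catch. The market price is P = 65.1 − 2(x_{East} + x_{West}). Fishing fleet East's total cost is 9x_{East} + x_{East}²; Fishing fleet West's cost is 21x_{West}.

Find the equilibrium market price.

Fishing fleet East's profit: π = x_{East}(65.1 − 2(x_{East} + x_{West})) − 9x_{East} − x_{East}².
∂π/∂x_{East} = 56.1 − 6x_{East} − 2x_{West} = 0, so x_{East} = 9.35 − (1/3)x_{West}.
For West: ∂π/∂x_{West} = 44.1 − 4x_{West} − 2x_{East} = 0 ⇒ x_{West} = 11.025 − 0.5x_{East}.
Substituting the second reaction function into the first: x_{East} = 9.35 − (1/3)(11.025 − 0.5x_{East}), which gives (5/6)x_{East} = 5.675 ⇒ x_{East} = 6.81.
Then x_{West} = 11.025 − 0.5·6.81 = 7.62.
Equilibrium price: P = 65.1 − 2·14.43 = 36.24.

36.24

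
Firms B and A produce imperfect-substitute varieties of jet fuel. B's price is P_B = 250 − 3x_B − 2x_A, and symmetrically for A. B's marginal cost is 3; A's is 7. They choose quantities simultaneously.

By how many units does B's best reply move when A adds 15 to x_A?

Firm B's profit: π = x_B(250 − 3x_B − 2x_A) − 3x_B.
∂π/∂x_B = 247 − 6x_B − 2x_A = 0 ⇒ x_B = 247/6 − (1/3)x_A.
The reaction-function slope is −1/3, so a 15-unit rise in x_A moves x_B by −1/3 × 15 = −5. B's best response falls — the actions are strategic substitutes.

-5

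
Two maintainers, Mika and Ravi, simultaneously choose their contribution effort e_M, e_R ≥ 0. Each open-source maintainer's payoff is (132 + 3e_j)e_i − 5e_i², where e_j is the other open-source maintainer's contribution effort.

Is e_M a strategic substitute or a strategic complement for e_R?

strategic complements

Mika's payoff is (132 + 3e_R)e_M − 5e_M².
∂π/∂e_M = 132 + 3e_R − 10e_M = 0, so e_M = 13.2 + 0.3e_R.
The best-response slope de_M/de_R = 0.3 > 0: the reaction function is upward-sloping, so the choices are strategic complements.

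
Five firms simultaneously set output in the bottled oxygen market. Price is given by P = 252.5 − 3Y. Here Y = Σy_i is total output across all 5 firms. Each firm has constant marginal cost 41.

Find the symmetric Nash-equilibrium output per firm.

11.75

A representative firm's profit is π_i = y_i(252.5 − 3Y) − 41y_i, with Y = y_i + Σ_{j≠i} y_j.
First-order condition: 211.5 − 6y_i − 3Σ_{j≠i} y_j = 0.
In a symmetric equilibrium every firm chooses the same y, so Σ_{j≠i} y_j = 4y. The condition becomes 211.5 − 18y = 0, giving y = 211.5/18 = 11.75.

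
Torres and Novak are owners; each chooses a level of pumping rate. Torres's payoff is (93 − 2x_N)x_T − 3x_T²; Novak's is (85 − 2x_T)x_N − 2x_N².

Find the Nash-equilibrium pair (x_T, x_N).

Expanding Torres's payoff: 93x_T − 2x_Nx_T − 3x_T².
∂π/∂x_T = 93 − 2x_N − 6x_T = 0, so x_T = 15.5 − (1/3)x_N.
Likewise for Novak: x_N = 21.25 − 0.5x_T.
Solving the two reaction functions simultaneously: (1 − (−1/3)(−0.5))x_T = 15.5 − (1/3)·21.25, so (5/6)x_T = 101/12 and x_T = 10.1.
Then x_N = 21.25 − 0.5·10.1 = 16.2.

10.1, 16.2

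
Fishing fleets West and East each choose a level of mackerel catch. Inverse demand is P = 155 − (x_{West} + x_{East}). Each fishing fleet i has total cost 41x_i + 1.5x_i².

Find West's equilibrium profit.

Fishing fleet West's profit: π = x_{West}(155 − (x_{West} + x_{East})) − 41x_{West} − 1.5x_{West}².
∂π/∂x_{West} = 114 − 5x_{West} − x_{East} = 0, so x_{West} = 22.8 − 0.2x_{East}.
The game is symmetric, so in equilibrium x_{East} = x_{West}: the reaction function gives 1.2x_{West} = 22.8, hence x_{West} = 19.
Price P = 155 − 38 = 117.
West's profit: (117 − 41)·19 − 1.5(19)² = 902.5.

902.5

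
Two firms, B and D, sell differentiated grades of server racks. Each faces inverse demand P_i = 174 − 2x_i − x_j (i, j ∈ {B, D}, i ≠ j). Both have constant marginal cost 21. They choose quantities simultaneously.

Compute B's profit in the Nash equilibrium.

1872.72

Firm B's profit: π = x_B(174 − 2x_B − x_D) − 21x_B.
∂π/∂x_B = 153 − 4x_B − x_D = 0 ⇒ x_B = 38.25 − 0.25x_D.
The game is symmetric, so in equilibrium x_D = x_B: the reaction function gives 1.25x_B = 38.25, hence x_B = 30.6.
P_B = 174 − 2·30.6 − 30.6 = 82.2.
Profit = (82.2 − 21)·30.6 = 1872.72.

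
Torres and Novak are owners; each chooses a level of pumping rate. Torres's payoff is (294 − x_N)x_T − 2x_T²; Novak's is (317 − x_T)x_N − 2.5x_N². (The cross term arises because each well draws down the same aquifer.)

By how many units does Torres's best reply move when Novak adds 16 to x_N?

-4

Expanding Torres's payoff: 294x_T − x_Nx_T − 2x_T².
∂π/∂x_T = 294 − x_N − 4x_T = 0, so x_T = 73.5 − 0.25x_N.
The reaction-function slope is −0.25, so a 16-unit rise in x_N moves x_T by −0.25 × 16 = −4. Torres's best response falls — the actions are strategic substitutes.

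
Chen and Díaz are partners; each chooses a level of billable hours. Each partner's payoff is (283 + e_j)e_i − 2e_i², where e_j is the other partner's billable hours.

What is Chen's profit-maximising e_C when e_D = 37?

Chen's payoff is (283 + e_D)e_C − 2e_C².
∂π/∂e_C = 283 + e_D − 4e_C = 0, so e_C = 70.75 + 0.25e_D.
At e_D = 37: e_C = 70.75 + 0.25·37 = 80.

80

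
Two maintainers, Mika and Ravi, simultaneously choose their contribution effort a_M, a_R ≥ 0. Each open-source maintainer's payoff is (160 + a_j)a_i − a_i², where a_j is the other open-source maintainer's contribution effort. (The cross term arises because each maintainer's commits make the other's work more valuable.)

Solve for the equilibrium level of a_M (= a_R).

160

Mika's payoff is (160 + a_R)a_M − a_M².
∂π/∂a_M = 160 + a_R − 2a_M = 0, so a_M = 80 + 0.5a_R.
Setting a_M = a_R in the reaction function: a_M = 80 + 0.5a_M, so a_M = 80 / 0.5 = 160.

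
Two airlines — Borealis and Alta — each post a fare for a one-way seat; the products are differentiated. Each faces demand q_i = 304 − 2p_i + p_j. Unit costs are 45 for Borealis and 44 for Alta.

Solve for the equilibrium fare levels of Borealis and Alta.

Borealis's profit: π = (p_{Borealis} − 45)(304 − 2p_{Borealis} + p_{Alta}).
∂π/∂p_{Borealis} = 394 − 4p_{Borealis} + p_{Alta} = 0 ⇒ p_{Borealis} = 98.5 + 0.25p_{Alta}.
Similarly p_{Alta} = 98 + 0.25p_{Borealis}.
Substituting the second reaction function into the first: p_{Borealis} = 98.5 + 0.25(98 + 0.25p_{Borealis}), which gives 0.9375p_{Borealis} = 123 ⇒ p_{Borealis} = 131.2.
Then p_{Alta} = 98 + 0.25·131.2 = 130.8.

131.2, 130.8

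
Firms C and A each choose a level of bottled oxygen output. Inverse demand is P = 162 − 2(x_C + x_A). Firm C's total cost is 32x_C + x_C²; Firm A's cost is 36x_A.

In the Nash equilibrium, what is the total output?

Firm C's profit: π = x_C(162 − 2(x_C + x_A)) − 32x_C − x_C².
∂π/∂x_C = 130 − 6x_C − 2x_A = 0, so x_C = 65/3 − (1/3)x_A.
For A: ∂π/∂x_A = 126 − 4x_A − 2x_C = 0 ⇒ x_A = 31.5 − 0.5x_C.
Substituting the second reaction function into the first: x_C = 65/3 − (1/3)(31.5 − 0.5x_C), which gives (5/6)x_C = 67/6 ⇒ x_C = 13.4.
Then x_A = 31.5 − 0.5·13.4 = 24.8.
Total output: 13.4 + 24.8 = 38.2.

38.2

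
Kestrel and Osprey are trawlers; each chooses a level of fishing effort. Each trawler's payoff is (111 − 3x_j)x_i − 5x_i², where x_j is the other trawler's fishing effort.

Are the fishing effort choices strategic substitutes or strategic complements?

strategic substitutes

Kestrel's payoff is (111 − 3x_O)x_K − 5x_K².
∂π/∂x_K = 111 − 3x_O − 10x_K = 0, so x_K = 11.1 − 0.3x_O.
The best-response slope dx_K/dx_O = −0.3 < 0: the reaction function is downward-sloping, so the choices are strategic substitutes.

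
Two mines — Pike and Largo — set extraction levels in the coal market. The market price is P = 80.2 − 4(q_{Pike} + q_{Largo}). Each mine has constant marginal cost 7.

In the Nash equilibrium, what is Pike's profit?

148.84

Mine Pike's profit: π = q_{Pike}(80.2 − 4(q_{Pike} + q_{Largo})) − 7q_{Pike}.
∂π/∂q_{Pike} = 73.2 − 8q_{Pike} − 4q_{Largo} = 0, so q_{Pike} = 9.15 − 0.5q_{Largo}.
Setting q_{Pike} = q_{Largo} in the reaction function: q_{Pike} = 9.15 − 0.5q_{Pike}, so q_{Pike} = 9.15 / 1.5 = 6.1.
Price P = 80.2 − 4·12.2 = 31.4.
Pike's profit: (31.4 − 7)·6.1 = 148.84.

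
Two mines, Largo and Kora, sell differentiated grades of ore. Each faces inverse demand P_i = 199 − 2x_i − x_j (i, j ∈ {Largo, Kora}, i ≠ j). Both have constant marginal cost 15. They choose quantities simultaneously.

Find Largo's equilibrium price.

88.6

Mine Largo's profit: π = x_{Largo}(199 − 2x_{Largo} − x_{Kora}) − 15x_{Largo}.
∂π/∂x_{Largo} = 184 − 4x_{Largo} − x_{Kora} = 0 ⇒ x_{Largo} = 46 − 0.25x_{Kora}.
By symmetry x_{Kora} = x_{Largo}; substituting into the reaction function, 1.25x_{Largo} = 46 and x_{Largo} = 36.8.
P_{Largo} = 199 − 2·36.8 − 36.8 = 88.6.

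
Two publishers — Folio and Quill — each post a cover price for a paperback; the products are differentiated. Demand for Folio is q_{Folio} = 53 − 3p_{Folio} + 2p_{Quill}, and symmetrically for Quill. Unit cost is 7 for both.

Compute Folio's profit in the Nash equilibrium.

Folio's profit: π = (p_{Folio} − 7)(53 − 3p_{Folio} + 2p_{Quill}).
∂π/∂p_{Folio} = 74 − 6p_{Folio} + 2p_{Quill} = 0 ⇒ p_{Folio} = 37/3 + (1/3)p_{Quill}.
Setting p_{Folio} = p_{Quill} in the reaction function: p_{Folio} = 37/3 + (1/3)p_{Folio}, so p_{Folio} = (37/3) / (2/3) = 18.5.
q_{Folio} = 53 − 3·18.5 + 2·18.5 = 34.5.
Profit = (18.5 − 7)·34.5 = 396.75.

396.75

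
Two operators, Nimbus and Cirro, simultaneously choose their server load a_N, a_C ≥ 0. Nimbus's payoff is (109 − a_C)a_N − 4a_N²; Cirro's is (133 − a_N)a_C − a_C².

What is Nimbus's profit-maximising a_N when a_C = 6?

Expanding Nimbus's payoff: 109a_N − a_Ca_N − 4a_N².
∂π/∂a_N = 109 − a_C − 8a_N = 0, so a_N = 13.625 − 0.125a_C.
At a_C = 6: a_N = 13.625 − 0.125·6 = 12.875.

12.875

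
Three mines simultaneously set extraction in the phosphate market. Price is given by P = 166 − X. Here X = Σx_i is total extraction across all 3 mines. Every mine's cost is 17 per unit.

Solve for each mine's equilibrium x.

37.25

A representative mine's profit is π_i = x_i(166 − X) − 17x_i, with X = x_i + Σ_{j≠i} x_j.
First-order condition: 149 − 2x_i − Σ_{j≠i} x_j = 0.
In a symmetric equilibrium every mine chooses the same x, so Σ_{j≠i} x_j = 2x. The condition becomes 149 − 4x = 0, giving x = 149/4 = 37.25.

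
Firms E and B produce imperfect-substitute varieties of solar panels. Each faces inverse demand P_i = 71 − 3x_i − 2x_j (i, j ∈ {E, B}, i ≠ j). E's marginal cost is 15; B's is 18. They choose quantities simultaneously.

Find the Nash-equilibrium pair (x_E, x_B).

7.1875, 6.4375

Firm E's profit: π = x_E(71 − 3x_E − 2x_B) − 15x_E.
∂π/∂x_E = 56 − 6x_E − 2x_B = 0 ⇒ x_E = 28/3 − (1/3)x_B.
Similarly x_B = 53/6 − (1/3)x_E.
Substituting the second reaction function into the first: x_E = 28/3 − (1/3)(53/6 − (1/3)x_E), which gives (8/9)x_E = 115/18 ⇒ x_E = 7.1875.
Then x_B = 53/6 − (1/3)·7.1875 = 6.4375.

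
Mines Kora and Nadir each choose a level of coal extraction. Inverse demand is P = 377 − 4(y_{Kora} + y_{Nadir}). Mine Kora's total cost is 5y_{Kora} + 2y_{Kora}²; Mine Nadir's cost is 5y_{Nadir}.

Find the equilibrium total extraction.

Mine Kora's profit: π = y_{Kora}(377 − 4(y_{Kora} + y_{Nadir})) − 5y_{Kora} − 2y_{Kora}².
∂π/∂y_{Kora} = 372 − 12y_{Kora} − 4y_{Nadir} = 0, so y_{Kora} = 31 − (1/3)y_{Nadir}.
For Nadir: ∂π/∂y_{Nadir} = 372 − 8y_{Nadir} − 4y_{Kora} = 0 ⇒ y_{Nadir} = 46.5 − 0.5y_{Kora}.
Substituting the second reaction function into the first: y_{Kora} = 31 − (1/3)(46.5 − 0.5y_{Kora}), which gives (5/6)y_{Kora} = 15.5 ⇒ y_{Kora} = 18.6.
Then y_{Nadir} = 46.5 − 0.5·18.6 = 37.2.
Total extraction: 18.6 + 37.2 = 55.8.

55.8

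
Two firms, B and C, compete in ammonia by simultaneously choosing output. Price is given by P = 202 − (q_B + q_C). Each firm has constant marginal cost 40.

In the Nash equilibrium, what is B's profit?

2916

Firm B's profit: π = q_B(202 − (q_B + q_C)) − 40q_B.
∂π/∂q_B = 162 − 2q_B − q_C = 0, so q_B = 81 − 0.5q_C.
The game is symmetric, so in equilibrium q_C = q_B: the reaction function gives 1.5q_B = 81, hence q_B = 54.
Price P = 202 − 108 = 94.
B's profit: (94 − 40)·54 = 2916.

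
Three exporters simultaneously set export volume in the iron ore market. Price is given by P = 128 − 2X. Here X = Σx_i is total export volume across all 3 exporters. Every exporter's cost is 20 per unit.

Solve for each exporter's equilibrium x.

A representative exporter's profit is π_i = x_i(128 − 2X) − 20x_i, with X = x_i + Σ_{j≠i} x_j.
First-order condition: 108 − 4x_i − 2Σ_{j≠i} x_j = 0.
Imposing symmetry (x_j = x for all j) turns Σ_{j≠i} x_j into 2x, so 108 = 8x and x = 13.5.

13.5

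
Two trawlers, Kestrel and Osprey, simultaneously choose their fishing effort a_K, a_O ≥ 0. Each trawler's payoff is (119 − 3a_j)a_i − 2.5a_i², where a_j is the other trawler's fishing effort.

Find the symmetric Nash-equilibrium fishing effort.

14.875

Kestrel's payoff is (119 − 3a_O)a_K − 2.5a_K².
∂π/∂a_K = 119 − 3a_O − 5a_K = 0, so a_K = 23.8 − 0.6a_O.
Setting a_K = a_O in the reaction function: a_K = 23.8 − 0.6a_K, so a_K = 23.8 / 1.6 = 14.875.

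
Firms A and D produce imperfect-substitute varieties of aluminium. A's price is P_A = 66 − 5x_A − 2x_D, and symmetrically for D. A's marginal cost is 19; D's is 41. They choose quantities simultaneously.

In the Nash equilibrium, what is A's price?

40.875

Firm A's profit: π = x_A(66 − 5x_A − 2x_D) − 19x_A.
∂π/∂x_A = 47 − 10x_A − 2x_D = 0 ⇒ x_A = 4.7 − 0.2x_D.
Similarly x_D = 2.5 − 0.2x_A.
Solving the two reaction functions simultaneously: (1 − (−0.2)(−0.2))x_A = 4.7 − 0.2·2.5, so 0.96x_A = 4.2 and x_A = 4.375.
Then x_D = 2.5 − 0.2·4.375 = 1.625.
P_A = 66 − 5·4.375 − 2·1.625 = 40.875.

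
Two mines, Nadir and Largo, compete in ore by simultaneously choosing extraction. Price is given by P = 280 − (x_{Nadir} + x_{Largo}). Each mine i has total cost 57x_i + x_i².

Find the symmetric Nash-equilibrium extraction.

Mine Nadir's profit: π = x_{Nadir}(280 − (x_{Nadir} + x_{Largo})) − 57x_{Nadir} − x_{Nadir}².
∂π/∂x_{Nadir} = 223 − 4x_{Nadir} − x_{Largo} = 0, so x_{Nadir} = 55.75 − 0.25x_{Largo}.
The game is symmetric, so in equilibrium x_{Largo} = x_{Nadir}: the reaction function gives 1.25x_{Nadir} = 55.75, hence x_{Nadir} = 44.6.

44.6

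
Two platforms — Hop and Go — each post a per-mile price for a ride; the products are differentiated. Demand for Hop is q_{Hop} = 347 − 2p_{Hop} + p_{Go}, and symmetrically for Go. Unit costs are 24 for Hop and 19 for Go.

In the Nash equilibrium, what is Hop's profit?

Hop's profit: π = (p_{Hop} − 24)(347 − 2p_{Hop} + p_{Go}).
∂π/∂p_{Hop} = 395 − 4p_{Hop} + p_{Go} = 0 ⇒ p_{Hop} = 98.75 + 0.25p_{Go}.
Similarly p_{Go} = 96.25 + 0.25p_{Hop}.
Solving the two reaction functions simultaneously: (1 − (0.25)(0.25))p_{Hop} = 98.75 + 0.25·96.25, so 0.9375p_{Hop} = 122.8125 and p_{Hop} = 131.
Then p_{Go} = 96.25 + 0.25·131 = 129.
q_{Hop} = 347 − 2·131 + 129 = 214.
Profit = (131 − 24)·214 = 22898.

22898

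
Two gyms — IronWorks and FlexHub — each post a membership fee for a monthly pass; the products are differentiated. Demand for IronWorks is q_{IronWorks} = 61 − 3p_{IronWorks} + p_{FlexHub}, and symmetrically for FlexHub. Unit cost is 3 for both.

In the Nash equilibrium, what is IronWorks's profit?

363

IronWorks's profit: π = (p_{IronWorks} − 3)(61 − 3p_{IronWorks} + p_{FlexHub}).
∂π/∂p_{IronWorks} = 70 − 6p_{IronWorks} + p_{FlexHub} = 0 ⇒ p_{IronWorks} = 35/3 + (1/6)p_{FlexHub}.
The game is symmetric, so in equilibrium p_{FlexHub} = p_{IronWorks}: the reaction function gives (5/6)p_{IronWorks} = 35/3, hence p_{IronWorks} = 14.
q_{IronWorks} = 61 − 3·14 + 14 = 33.
Profit = (14 − 3)·33 = 363.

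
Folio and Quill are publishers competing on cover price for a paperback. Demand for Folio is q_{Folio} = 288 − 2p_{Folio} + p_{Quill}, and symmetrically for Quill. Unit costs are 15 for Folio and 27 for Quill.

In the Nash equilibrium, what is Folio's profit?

Folio's profit: π = (p_{Folio} − 15)(288 − 2p_{Folio} + p_{Quill}).
∂π/∂p_{Folio} = 318 − 4p_{Folio} + p_{Quill} = 0 ⇒ p_{Folio} = 79.5 + 0.25p_{Quill}.
Similarly p_{Quill} = 85.5 + 0.25p_{Folio}.
Plugging p_{Quill} into Folio's best response: p_{Folio} = 79.5 + 0.25(85.5 + 0.25p_{Folio}) ⇒ 0.9375p_{Folio} = 100.875, so p_{Folio} = 107.6.
Then p_{Quill} = 85.5 + 0.25·107.6 = 112.4.
q_{Folio} = 288 − 2·107.6 + 112.4 = 185.2.
Profit = (107.6 − 15)·185.2 = 17149.52.

17149.52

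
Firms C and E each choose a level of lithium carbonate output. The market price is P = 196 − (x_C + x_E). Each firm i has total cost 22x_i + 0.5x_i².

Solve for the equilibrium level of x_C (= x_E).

43.5

Firm C's profit: π = x_C(196 − (x_C + x_E)) − 22x_C − 0.5x_C².
∂π/∂x_C = 174 − 3x_C − x_E = 0, so x_C = 58 − (1/3)x_E.
Setting x_C = x_E in the reaction function: x_C = 58 − (1/3)x_C, so x_C = 58 / (4/3) = 43.5.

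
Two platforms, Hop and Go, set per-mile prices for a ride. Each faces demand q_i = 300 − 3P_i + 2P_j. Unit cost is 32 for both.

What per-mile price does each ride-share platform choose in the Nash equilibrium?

Hop's profit: π = (P_{Hop} − 32)(300 − 3P_{Hop} + 2P_{Go}).
∂π/∂P_{Hop} = 396 − 6P_{Hop} + 2P_{Go} = 0 ⇒ P_{Hop} = 66 + (1/3)P_{Go}.
By symmetry P_{Go} = P_{Hop}; substituting into the reaction function, (2/3)P_{Hop} = 66 and P_{Hop} = 99.

99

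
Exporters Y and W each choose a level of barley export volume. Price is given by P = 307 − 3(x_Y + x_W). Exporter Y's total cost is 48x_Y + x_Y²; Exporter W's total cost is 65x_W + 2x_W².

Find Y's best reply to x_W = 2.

31.625

Exporter Y's profit: π = x_Y(307 − 3(x_Y + x_W)) − 48x_Y − x_Y².
∂π/∂x_Y = 259 − 8x_Y − 3x_W = 0, so x_Y = 32.375 − 0.375x_W.
At x_W = 2: x_Y = 32.375 − 0.375·2 = 31.625.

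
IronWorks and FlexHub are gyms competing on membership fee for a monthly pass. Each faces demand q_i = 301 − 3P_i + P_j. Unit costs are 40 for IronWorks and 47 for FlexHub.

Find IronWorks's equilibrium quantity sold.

134.4

IronWorks's profit: π = (P_{IronWorks} − 40)(301 − 3P_{IronWorks} + P_{FlexHub}).
∂π/∂P_{IronWorks} = 421 − 6P_{IronWorks} + P_{FlexHub} = 0 ⇒ P_{IronWorks} = 421/6 + (1/6)P_{FlexHub}.
Similarly P_{FlexHub} = 221/3 + (1/6)P_{IronWorks}.
Plugging P_{FlexHub} into IronWorks's best response: P_{IronWorks} = 421/6 + (1/6)(221/3 + (1/6)P_{IronWorks}) ⇒ (35/36)P_{IronWorks} = 742/9, so P_{IronWorks} = 84.8.
Then P_{FlexHub} = 221/3 + (1/6)·84.8 = 87.8.
q_{IronWorks} = 301 − 3·84.8 + 87.8 = 134.4.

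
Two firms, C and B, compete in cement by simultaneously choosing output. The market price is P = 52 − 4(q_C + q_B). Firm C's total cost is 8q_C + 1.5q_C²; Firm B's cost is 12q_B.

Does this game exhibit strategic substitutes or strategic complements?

Firm C's profit: π = q_C(52 − 4(q_C + q_B)) − 8q_C − 1.5q_C².
∂π/∂q_C = 44 − 11q_C − 4q_B = 0, so q_C = 4 − (4/11)q_B.
The best-response slope dq_C/dq_B = −4/11 < 0: the reaction function is downward-sloping, so the choices are strategic substitutes.

strategic substitutes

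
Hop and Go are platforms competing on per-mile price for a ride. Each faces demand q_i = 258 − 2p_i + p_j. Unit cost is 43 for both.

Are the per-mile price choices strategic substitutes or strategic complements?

strategic complements

Hop's profit: π = (p_{Hop} − 43)(258 − 2p_{Hop} + p_{Go}).
∂π/∂p_{Hop} = 344 − 4p_{Hop} + p_{Go} = 0 ⇒ p_{Hop} = 86 + 0.25p_{Go}.
The best-response slope dp_{Hop}/dp_{Go} = 0.25 > 0: the reaction function is upward-sloping, so the choices are strategic complements.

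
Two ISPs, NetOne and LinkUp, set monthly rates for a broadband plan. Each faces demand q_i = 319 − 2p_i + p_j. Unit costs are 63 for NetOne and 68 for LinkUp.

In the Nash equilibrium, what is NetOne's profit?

NetOne's profit: π = (p_{NetOne} − 63)(319 − 2p_{NetOne} + p_{LinkUp}).
∂π/∂p_{NetOne} = 445 − 4p_{NetOne} + p_{LinkUp} = 0 ⇒ p_{NetOne} = 111.25 + 0.25p_{LinkUp}.
Similarly p_{LinkUp} = 113.75 + 0.25p_{NetOne}.
Plugging p_{LinkUp} into NetOne's best response: p_{NetOne} = 111.25 + 0.25(113.75 + 0.25p_{NetOne}) ⇒ 0.9375p_{NetOne} = 139.6875, so p_{NetOne} = 149.
Then p_{LinkUp} = 113.75 + 0.25·149 = 151.
q_{NetOne} = 319 − 2·149 + 151 = 172.
Profit = (149 − 63)·172 = 14792.

14792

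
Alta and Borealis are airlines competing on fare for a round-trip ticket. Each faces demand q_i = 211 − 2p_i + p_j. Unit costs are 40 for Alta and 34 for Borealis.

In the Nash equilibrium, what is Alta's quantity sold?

112.4

Alta's profit: π = (p_{Alta} − 40)(211 − 2p_{Alta} + p_{Borealis}).
∂π/∂p_{Alta} = 291 − 4p_{Alta} + p_{Borealis} = 0 ⇒ p_{Alta} = 72.75 + 0.25p_{Borealis}.
Similarly p_{Borealis} = 69.75 + 0.25p_{Alta}.
Solving the two reaction functions simultaneously: (1 − (0.25)(0.25))p_{Alta} = 72.75 + 0.25·69.75, so 0.9375p_{Alta} = 90.1875 and p_{Alta} = 96.2.
Then p_{Borealis} = 69.75 + 0.25·96.2 = 93.8.
q_{Alta} = 211 − 2·96.2 + 93.8 = 112.4.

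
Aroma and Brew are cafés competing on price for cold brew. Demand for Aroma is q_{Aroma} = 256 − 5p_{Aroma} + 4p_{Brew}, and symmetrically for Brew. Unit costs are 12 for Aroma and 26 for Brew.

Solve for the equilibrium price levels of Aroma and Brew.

56, 61

Aroma's profit: π = (p_{Aroma} − 12)(256 − 5p_{Aroma} + 4p_{Brew}).
∂π/∂p_{Aroma} = 316 − 10p_{Aroma} + 4p_{Brew} = 0 ⇒ p_{Aroma} = 31.6 + 0.4p_{Brew}.
Similarly p_{Brew} = 38.6 + 0.4p_{Aroma}.
Plugging p_{Brew} into Aroma's best response: p_{Aroma} = 31.6 + 0.4(38.6 + 0.4p_{Aroma}) ⇒ 0.84p_{Aroma} = 47.04, so p_{Aroma} = 56.
Then p_{Brew} = 38.6 + 0.4·56 = 61.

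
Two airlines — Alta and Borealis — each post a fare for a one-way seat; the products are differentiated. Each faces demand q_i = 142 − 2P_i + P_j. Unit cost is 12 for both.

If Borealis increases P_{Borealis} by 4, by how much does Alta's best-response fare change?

1

Alta's profit: π = (P_{Alta} − 12)(142 − 2P_{Alta} + P_{Borealis}).
∂π/∂P_{Alta} = 166 − 4P_{Alta} + P_{Borealis} = 0 ⇒ P_{Alta} = 41.5 + 0.25P_{Borealis}.
The reaction-function slope is 0.25, so a 4-unit rise in P_{Borealis} moves P_{Alta} by 0.25 × 4 = 1. Alta's best response rises — the actions are strategic complements.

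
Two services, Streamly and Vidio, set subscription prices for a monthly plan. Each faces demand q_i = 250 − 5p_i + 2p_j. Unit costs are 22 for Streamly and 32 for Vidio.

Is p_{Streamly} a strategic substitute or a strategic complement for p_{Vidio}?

strategic complements

Streamly's profit: π = (p_{Streamly} − 22)(250 − 5p_{Streamly} + 2p_{Vidio}).
∂π/∂p_{Streamly} = 360 − 10p_{Streamly} + 2p_{Vidio} = 0 ⇒ p_{Streamly} = 36 + 0.2p_{Vidio}.
The best-response slope dp_{Streamly}/dp_{Vidio} = 0.2 > 0: the reaction function is upward-sloping, so the choices are strategic complements.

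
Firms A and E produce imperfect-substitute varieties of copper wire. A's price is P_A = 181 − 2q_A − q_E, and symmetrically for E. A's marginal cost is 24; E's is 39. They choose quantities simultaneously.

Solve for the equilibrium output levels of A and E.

Firm A's profit: π = q_A(181 − 2q_A − q_E) − 24q_A.
∂π/∂q_A = 157 − 4q_A − q_E = 0 ⇒ q_A = 39.25 − 0.25q_E.
Similarly q_E = 35.5 − 0.25q_A.
Plugging q_E into A's best response: q_A = 39.25 − 0.25(35.5 − 0.25q_A) ⇒ 0.9375q_A = 30.375, so q_A = 32.4.
Then q_E = 35.5 − 0.25·32.4 = 27.4.

32.4, 27.4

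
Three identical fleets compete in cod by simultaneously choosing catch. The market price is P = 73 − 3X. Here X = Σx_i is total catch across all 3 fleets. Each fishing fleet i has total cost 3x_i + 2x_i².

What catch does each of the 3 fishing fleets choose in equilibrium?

A representative fishing fleet's profit is π_i = x_i(73 − 3X) − 3x_i − 2x_i², with X = x_i + Σ_{j≠i} x_j.
First-order condition: 70 − 10x_i − 3Σ_{j≠i} x_j = 0.
In a symmetric equilibrium every fishing fleet chooses the same x, so Σ_{j≠i} x_j = 2x. The condition becomes 70 − 16x = 0, giving x = 70/16 = 4.375.

4.375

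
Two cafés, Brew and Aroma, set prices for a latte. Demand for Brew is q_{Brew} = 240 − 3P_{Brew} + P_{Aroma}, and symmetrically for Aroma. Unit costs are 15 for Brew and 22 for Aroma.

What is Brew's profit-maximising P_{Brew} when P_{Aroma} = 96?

Brew's profit: π = (P_{Brew} − 15)(240 − 3P_{Brew} + P_{Aroma}).
∂π/∂P_{Brew} = 285 − 6P_{Brew} + P_{Aroma} = 0 ⇒ P_{Brew} = 47.5 + (1/6)P_{Aroma}.
At P_{Aroma} = 96: P_{Brew} = 47.5 + (1/6)·96 = 63.5.

63.5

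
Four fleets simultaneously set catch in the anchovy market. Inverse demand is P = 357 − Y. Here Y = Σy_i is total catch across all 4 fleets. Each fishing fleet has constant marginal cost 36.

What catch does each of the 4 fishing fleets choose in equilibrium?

64.2

A representative fishing fleet's profit is π_i = y_i(357 − Y) − 36y_i, with Y = y_i + Σ_{j≠i} y_j.
First-order condition: 321 − 2y_i − Σ_{j≠i} y_j = 0.
Imposing symmetry (y_j = y for all j) turns Σ_{j≠i} y_j into 3y, so 321 = 5y and y = 64.2.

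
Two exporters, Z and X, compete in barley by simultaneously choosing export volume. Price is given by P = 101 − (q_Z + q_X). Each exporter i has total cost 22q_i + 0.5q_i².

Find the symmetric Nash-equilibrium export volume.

19.75

Exporter Z's profit: π = q_Z(101 − (q_Z + q_X)) − 22q_Z − 0.5q_Z².
∂π/∂q_Z = 79 − 3q_Z − q_X = 0, so q_Z = 79/3 − (1/3)q_X.
By symmetry q_X = q_Z; substituting into the reaction function, (4/3)q_Z = 79/3 and q_Z = 19.75.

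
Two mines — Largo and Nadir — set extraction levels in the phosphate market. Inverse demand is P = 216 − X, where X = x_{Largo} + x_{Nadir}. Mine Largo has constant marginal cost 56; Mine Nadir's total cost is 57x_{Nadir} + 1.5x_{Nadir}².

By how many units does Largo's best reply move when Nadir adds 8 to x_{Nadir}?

Mine Largo's profit: π = x_{Largo}(216 − (x_{Largo} + x_{Nadir})) − 56x_{Largo}.
∂π/∂x_{Largo} = 160 − 2x_{Largo} − x_{Nadir} = 0, so x_{Largo} = 80 − 0.5x_{Nadir}.
The reaction-function slope is −0.5, so an 8-unit rise in x_{Nadir} moves x_{Largo} by −0.5 × 8 = −4. Largo's best response falls — the actions are strategic substitutes.

-4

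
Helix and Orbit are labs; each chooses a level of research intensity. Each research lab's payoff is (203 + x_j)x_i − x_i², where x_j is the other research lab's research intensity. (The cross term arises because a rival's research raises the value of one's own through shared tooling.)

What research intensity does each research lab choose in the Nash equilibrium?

203

Helix's payoff is (203 + x_O)x_H − x_H².
∂π/∂x_H = 203 + x_O − 2x_H = 0, so x_H = 101.5 + 0.5x_O.
The game is symmetric, so in equilibrium x_O = x_H: the reaction function gives 0.5x_H = 101.5, hence x_H = 203.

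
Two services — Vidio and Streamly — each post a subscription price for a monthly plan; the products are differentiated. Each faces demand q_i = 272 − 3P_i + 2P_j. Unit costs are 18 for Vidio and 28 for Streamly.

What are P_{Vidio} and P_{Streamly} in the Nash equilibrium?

83.375, 87.125

Vidio's profit: π = (P_{Vidio} − 18)(272 − 3P_{Vidio} + 2P_{Streamly}).
∂π/∂P_{Vidio} = 326 − 6P_{Vidio} + 2P_{Streamly} = 0 ⇒ P_{Vidio} = 163/3 + (1/3)P_{Streamly}.
Similarly P_{Streamly} = 178/3 + (1/3)P_{Vidio}.
Substituting the second reaction function into the first: P_{Vidio} = 163/3 + (1/3)(178/3 + (1/3)P_{Vidio}), which gives (8/9)P_{Vidio} = 667/9 ⇒ P_{Vidio} = 83.375.
Then P_{Streamly} = 178/3 + (1/3)·83.375 = 87.125.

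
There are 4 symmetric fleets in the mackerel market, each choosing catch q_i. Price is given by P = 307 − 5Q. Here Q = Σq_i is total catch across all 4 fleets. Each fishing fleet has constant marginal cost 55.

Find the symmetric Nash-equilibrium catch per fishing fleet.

10.08

A representative fishing fleet's profit is π_i = q_i(307 − 5Q) − 55q_i, with Q = q_i + Σ_{j≠i} q_j.
First-order condition: 252 − 10q_i − 5Σ_{j≠i} q_j = 0.
With identical fishing fleets, set every q_j = q: then 252 − 10q − 15q = 0, i.e. q = 252/25 = 10.08.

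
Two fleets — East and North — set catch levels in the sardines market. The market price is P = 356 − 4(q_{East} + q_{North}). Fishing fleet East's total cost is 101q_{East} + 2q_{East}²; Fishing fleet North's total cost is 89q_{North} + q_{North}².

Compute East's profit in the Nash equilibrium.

Fishing fleet East's profit: π = q_{East}(356 − 4(q_{East} + q_{North})) − 101q_{East} − 2q_{East}².
∂π/∂q_{East} = 255 − 12q_{East} − 4q_{North} = 0, so q_{East} = 21.25 − (1/3)q_{North}.
For North: ∂π/∂q_{North} = 267 − 10q_{North} − 4q_{East} = 0 ⇒ q_{North} = 26.7 − 0.4q_{East}.
Substituting the second reaction function into the first: q_{East} = 21.25 − (1/3)(26.7 − 0.4q_{East}), which gives (13/15)q_{East} = 12.35 ⇒ q_{East} = 14.25.
Then q_{North} = 26.7 − 0.4·14.25 = 21.
Price P = 356 − 4·35.25 = 215.
East's profit: (215 − 101)·14.25 − 2(14.25)² = 1218.375.

1218.375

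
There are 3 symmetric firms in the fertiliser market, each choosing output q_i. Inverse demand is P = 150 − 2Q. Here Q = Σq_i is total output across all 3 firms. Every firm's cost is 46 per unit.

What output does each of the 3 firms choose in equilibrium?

13

A representative firm's profit is π_i = q_i(150 − 2Q) − 46q_i, with Q = q_i + Σ_{j≠i} q_j.
First-order condition: 104 − 4q_i − 2Σ_{j≠i} q_j = 0.
Imposing symmetry (q_j = q for all j) turns Σ_{j≠i} q_j into 2q, so 104 = 8q and q = 13.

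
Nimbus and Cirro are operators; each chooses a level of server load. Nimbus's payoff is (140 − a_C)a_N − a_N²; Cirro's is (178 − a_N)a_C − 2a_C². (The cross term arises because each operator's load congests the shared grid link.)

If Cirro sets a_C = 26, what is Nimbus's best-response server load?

57

Expanding Nimbus's payoff: 140a_N − a_Ca_N − a_N².
∂π/∂a_N = 140 − a_C − 2a_N = 0, so a_N = 70 − 0.5a_C.
At a_C = 26: a_N = 70 − 0.5·26 = 57.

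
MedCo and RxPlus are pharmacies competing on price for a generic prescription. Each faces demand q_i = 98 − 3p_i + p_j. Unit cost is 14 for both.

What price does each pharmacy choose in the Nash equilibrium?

28

MedCo's profit: π = (p_{MedCo} − 14)(98 − 3p_{MedCo} + p_{RxPlus}).
∂π/∂p_{MedCo} = 140 − 6p_{MedCo} + p_{RxPlus} = 0 ⇒ p_{MedCo} = 70/3 + (1/6)p_{RxPlus}.
Setting p_{MedCo} = p_{RxPlus} in the reaction function: p_{MedCo} = 70/3 + (1/6)p_{MedCo}, so p_{MedCo} = (70/3) / (5/6) = 28.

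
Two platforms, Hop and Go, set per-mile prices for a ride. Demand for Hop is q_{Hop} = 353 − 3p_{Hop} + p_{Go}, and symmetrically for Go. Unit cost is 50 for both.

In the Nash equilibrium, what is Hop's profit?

Hop's profit: π = (p_{Hop} − 50)(353 − 3p_{Hop} + p_{Go}).
∂π/∂p_{Hop} = 503 − 6p_{Hop} + p_{Go} = 0 ⇒ p_{Hop} = 503/6 + (1/6)p_{Go}.
Setting p_{Hop} = p_{Go} in the reaction function: p_{Hop} = 503/6 + (1/6)p_{Hop}, so p_{Hop} = (503/6) / (5/6) = 100.6.
q_{Hop} = 353 − 3·100.6 + 100.6 = 151.8.
Profit = (100.6 − 50)·151.8 = 7681.08.

7681.08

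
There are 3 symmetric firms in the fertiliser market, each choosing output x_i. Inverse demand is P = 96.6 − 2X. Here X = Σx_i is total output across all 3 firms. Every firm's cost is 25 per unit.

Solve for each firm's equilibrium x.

8.95

A representative firm's profit is π_i = x_i(96.6 − 2X) − 25x_i, with X = x_i + Σ_{j≠i} x_j.
First-order condition: 71.6 − 4x_i − 2Σ_{j≠i} x_j = 0.
In a symmetric equilibrium every firm chooses the same x, so Σ_{j≠i} x_j = 2x. The condition becomes 71.6 − 8x = 0, giving x = 71.6/8 = 8.95.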